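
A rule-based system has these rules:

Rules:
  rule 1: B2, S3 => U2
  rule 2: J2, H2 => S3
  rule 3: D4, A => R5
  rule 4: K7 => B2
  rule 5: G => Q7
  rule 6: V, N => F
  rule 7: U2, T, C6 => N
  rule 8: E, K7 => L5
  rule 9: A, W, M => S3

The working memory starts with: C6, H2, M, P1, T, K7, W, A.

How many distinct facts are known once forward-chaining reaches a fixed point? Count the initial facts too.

12

Round 1 — rule 4, rule 9, derive B2, S3.
Round 2 — rule 1, derive U2.
Round 3 — rule 7, derive N.
Closure: {A, B2, C6, H2, K7, M, N, P1, S3, T, U2, W} — 12 facts.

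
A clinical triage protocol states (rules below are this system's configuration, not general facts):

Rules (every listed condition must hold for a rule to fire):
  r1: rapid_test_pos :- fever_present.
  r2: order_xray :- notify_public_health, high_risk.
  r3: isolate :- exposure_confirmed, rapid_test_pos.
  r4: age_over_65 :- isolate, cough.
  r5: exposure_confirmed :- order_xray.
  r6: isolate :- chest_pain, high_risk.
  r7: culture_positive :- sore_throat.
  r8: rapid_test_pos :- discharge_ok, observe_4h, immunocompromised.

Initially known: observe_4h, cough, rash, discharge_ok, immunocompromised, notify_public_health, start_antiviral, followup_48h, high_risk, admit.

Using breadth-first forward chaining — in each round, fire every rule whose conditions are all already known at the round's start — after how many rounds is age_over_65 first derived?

4

Round 1 — r2, r8, derive order_xray, rapid_test_pos.
Round 2 — r5, derive exposure_confirmed.
Round 3 — r3, derive isolate.
Round 4 — r4, derive age_over_65.
age_over_65 first appears in round 4.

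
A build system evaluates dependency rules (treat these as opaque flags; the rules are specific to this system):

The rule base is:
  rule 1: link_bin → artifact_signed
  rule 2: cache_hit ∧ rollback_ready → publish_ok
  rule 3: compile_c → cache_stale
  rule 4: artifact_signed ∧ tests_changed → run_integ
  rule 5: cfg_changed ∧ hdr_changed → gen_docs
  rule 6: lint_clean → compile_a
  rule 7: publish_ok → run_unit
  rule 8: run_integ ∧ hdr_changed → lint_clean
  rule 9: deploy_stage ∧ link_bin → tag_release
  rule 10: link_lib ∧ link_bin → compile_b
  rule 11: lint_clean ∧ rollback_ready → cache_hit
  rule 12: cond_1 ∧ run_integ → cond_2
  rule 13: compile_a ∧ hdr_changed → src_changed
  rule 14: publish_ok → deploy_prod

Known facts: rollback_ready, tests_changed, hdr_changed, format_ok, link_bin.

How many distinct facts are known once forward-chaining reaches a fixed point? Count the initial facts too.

14

Round 1 fires rule 1, giving artifact_signed.
Round 2 fires rule 4, giving run_integ.
Round 3 fires rule 8, giving lint_clean.
Round 4 fires rule 6, rule 11, giving compile_a, cache_hit.
Round 5 fires rule 2, rule 13, giving publish_ok, src_changed.
Round 6 fires rule 7, rule 14, giving run_unit, deploy_prod.
Closure: {artifact_signed, cache_hit, compile_a, deploy_prod, format_ok, hdr_changed, link_bin, lint_clean, publish_ok, rollback_ready, run_integ, run_unit, src_changed, tests_changed} — 14 facts.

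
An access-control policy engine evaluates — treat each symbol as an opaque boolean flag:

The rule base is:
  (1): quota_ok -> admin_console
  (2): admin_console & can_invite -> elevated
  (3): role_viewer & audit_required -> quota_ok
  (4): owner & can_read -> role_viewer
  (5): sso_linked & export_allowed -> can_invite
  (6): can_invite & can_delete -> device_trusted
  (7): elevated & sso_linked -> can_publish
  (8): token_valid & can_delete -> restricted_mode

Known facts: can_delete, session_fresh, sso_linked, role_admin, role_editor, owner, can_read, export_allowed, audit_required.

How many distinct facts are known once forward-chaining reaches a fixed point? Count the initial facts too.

16

Round 1 fires (4), (5), giving role_viewer, can_invite.
Round 2 fires (3), (6), giving quota_ok, device_trusted.
Round 3 fires (1), giving admin_console.
Round 4 fires (2), giving elevated.
Round 5 fires (7), giving can_publish.
Closure: {admin_console, audit_required, can_delete, can_invite, can_publish, can_read, device_trusted, elevated, export_allowed, owner, quota_ok, role_admin, role_editor, role_viewer, session_fresh, sso_linked} — 16 facts.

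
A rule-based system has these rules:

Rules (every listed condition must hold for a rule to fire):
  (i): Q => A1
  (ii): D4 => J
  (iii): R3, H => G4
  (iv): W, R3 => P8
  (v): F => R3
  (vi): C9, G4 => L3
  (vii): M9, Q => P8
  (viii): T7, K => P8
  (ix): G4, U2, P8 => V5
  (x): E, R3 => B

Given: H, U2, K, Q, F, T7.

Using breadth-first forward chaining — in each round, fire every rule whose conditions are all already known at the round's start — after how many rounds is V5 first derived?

3

Round 1 fires (i), (v), (viii), giving A1, R3, P8.
Round 2 fires (iii), giving G4.
Round 3 fires (ix), giving V5.
V5 first appears in round 3.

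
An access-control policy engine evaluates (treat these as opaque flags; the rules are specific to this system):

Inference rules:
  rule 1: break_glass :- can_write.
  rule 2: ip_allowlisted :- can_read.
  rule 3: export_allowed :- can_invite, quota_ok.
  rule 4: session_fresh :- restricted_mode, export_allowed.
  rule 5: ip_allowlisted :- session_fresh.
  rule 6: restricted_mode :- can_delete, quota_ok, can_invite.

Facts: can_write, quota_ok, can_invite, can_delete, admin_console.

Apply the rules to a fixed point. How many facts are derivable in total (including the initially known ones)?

[1] rule 1 [break_glass :- can_write.]; rule 3 [export_allowed :- can_invite, quota_ok.]; rule 6 [restricted_mode :- can_delete, quota_ok, can_invite.]. ⇒ new: break_glass, export_allowed, restricted_mode.
[2] rule 4 [session_fresh :- restricted_mode, export_allowed.]. ⇒ new: session_fresh.
[3] rule 5 [ip_allowlisted :- session_fresh.]. ⇒ new: ip_allowlisted.
Closure: {admin_console, break_glass, can_delete, can_invite, can_write, export_allowed, ip_allowlisted, quota_ok, restricted_mode, session_fresh} — 10 facts.

10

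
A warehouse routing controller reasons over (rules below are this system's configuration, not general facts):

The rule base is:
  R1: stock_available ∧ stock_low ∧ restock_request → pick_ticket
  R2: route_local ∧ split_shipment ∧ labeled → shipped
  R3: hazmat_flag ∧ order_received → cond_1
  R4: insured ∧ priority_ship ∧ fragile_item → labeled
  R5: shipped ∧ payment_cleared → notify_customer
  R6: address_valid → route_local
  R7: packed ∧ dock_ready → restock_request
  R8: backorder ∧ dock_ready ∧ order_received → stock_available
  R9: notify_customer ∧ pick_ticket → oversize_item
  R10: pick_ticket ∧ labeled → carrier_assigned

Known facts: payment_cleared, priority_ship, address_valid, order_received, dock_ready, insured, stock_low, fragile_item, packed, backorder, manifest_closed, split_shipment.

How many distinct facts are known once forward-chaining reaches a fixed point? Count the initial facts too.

21

Round 1: R4 [insured ∧ priority_ship ∧ fragile_item → labeled]; R6 [address_valid → route_local]; R7 [packed ∧ dock_ready → restock_request]; R8 [backorder ∧ dock_ready ∧ order_received → stock_available]. New: labeled, route_local, restock_request, stock_available.
Round 2: R1 [stock_available ∧ stock_low ∧ restock_request → pick_ticket]; R2 [route_local ∧ split_shipment ∧ labeled → shipped]. New: pick_ticket, shipped.
Round 3: R5 [shipped ∧ payment_cleared → notify_customer]; R10 [pick_ticket ∧ labeled → carrier_assigned]. New: notify_customer, carrier_assigned.
Round 4: R9 [notify_customer ∧ pick_ticket → oversize_item]. New: oversize_item.
Closure: {address_valid, backorder, carrier_assigned, dock_ready, fragile_item, insured, labeled, manifest_closed, notify_customer, order_received, oversize_item, packed, payment_cleared, pick_ticket, priority_ship, restock_request, route_local, shipped, split_shipment, stock_available, stock_low} — 21 facts.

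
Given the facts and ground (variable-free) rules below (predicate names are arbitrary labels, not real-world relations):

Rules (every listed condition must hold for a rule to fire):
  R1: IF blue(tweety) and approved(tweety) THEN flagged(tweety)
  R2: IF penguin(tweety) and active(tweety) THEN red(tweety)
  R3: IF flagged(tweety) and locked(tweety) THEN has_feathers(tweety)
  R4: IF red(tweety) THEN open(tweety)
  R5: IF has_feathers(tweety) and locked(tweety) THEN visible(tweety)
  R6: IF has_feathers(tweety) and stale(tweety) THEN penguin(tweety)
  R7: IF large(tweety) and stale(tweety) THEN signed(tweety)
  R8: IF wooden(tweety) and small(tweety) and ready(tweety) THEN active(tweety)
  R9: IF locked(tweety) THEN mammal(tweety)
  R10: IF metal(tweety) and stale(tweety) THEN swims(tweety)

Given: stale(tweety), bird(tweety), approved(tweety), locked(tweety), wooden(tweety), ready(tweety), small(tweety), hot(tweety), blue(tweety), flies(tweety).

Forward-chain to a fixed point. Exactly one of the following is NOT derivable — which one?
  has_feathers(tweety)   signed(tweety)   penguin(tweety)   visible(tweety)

Round 1 fires R1, R8, R9, giving flagged(tweety), active(tweety), mammal(tweety).
Round 2 fires R3, giving has_feathers(tweety).
Round 3 fires R5, R6, giving visible(tweety), penguin(tweety).
Round 4 fires R2, giving red(tweety).
Round 5 fires R4, giving open(tweety).
Derived: has_feathers(tweety) (round 2), visible(tweety) (round 3), penguin(tweety) (round 3). signed(tweety) never appears in any round.

signed(tweety)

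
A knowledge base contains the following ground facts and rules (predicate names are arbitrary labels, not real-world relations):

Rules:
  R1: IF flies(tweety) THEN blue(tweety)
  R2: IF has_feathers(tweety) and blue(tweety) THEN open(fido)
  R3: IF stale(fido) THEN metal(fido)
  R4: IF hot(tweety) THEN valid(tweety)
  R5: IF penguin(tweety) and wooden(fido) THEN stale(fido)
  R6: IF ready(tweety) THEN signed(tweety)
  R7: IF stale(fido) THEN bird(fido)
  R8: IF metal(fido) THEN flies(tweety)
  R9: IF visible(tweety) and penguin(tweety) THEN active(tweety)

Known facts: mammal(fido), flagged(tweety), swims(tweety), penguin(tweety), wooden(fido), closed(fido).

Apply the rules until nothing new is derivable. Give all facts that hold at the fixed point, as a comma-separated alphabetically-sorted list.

Round 1: R5 [IF penguin(tweety) and wooden(fido) THEN stale(fido)]. New: stale(fido).
Round 2: R3 [IF stale(fido) THEN metal(fido)]; R7 [IF stale(fido) THEN bird(fido)]. New: metal(fido), bird(fido).
Round 3: R8 [IF metal(fido) THEN flies(tweety)]. New: flies(tweety).
Round 4: R1 [IF flies(tweety) THEN blue(tweety)]. New: blue(tweety).

bird(fido), blue(tweety), closed(fido), flagged(tweety), flies(tweety), mammal(fido), metal(fido), penguin(tweety), stale(fido), swims(tweety), wooden(fido)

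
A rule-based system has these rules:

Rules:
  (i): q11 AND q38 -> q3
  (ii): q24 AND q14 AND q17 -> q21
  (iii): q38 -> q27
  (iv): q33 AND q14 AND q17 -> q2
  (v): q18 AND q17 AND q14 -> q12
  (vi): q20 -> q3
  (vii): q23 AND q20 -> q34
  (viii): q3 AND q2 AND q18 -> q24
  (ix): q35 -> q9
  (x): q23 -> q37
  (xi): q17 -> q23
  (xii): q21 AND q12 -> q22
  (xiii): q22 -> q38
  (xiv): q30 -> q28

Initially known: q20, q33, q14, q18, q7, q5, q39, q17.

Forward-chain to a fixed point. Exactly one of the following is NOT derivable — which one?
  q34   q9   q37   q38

q9

Round 1: (iv) [q33 AND q14 AND q17 -> q2]; (v) [q18 AND q17 AND q14 -> q12]; (vi) [q20 -> q3]; (xi) [q17 -> q23]. Adds q2, q12, q3, q23.
Round 2: (vii) [q23 AND q20 -> q34]; (viii) [q3 AND q2 AND q18 -> q24]; (x) [q23 -> q37]. Adds q34, q24, q37.
Round 3: (ii) [q24 AND q14 AND q17 -> q21]. Adds q21.
Round 4: (xii) [q21 AND q12 -> q22]. Adds q22.
Round 5: (xiii) [q22 -> q38]. Adds q38.
Round 6: (iii) [q38 -> q27]. Adds q27.
Derived: q34 (round 2), q37 (round 2), q38 (round 5). q9 never appears in any round.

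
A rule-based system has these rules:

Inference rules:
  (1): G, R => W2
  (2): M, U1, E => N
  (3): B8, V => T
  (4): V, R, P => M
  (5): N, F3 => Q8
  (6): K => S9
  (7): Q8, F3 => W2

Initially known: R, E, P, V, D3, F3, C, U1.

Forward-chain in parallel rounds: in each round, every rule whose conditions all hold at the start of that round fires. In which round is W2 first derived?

4

Round 1 fires (4), giving M.
Round 2 fires (2), giving N.
Round 3 fires (5), giving Q8.
Round 4 fires (7), giving W2.
W2 first appears in round 4.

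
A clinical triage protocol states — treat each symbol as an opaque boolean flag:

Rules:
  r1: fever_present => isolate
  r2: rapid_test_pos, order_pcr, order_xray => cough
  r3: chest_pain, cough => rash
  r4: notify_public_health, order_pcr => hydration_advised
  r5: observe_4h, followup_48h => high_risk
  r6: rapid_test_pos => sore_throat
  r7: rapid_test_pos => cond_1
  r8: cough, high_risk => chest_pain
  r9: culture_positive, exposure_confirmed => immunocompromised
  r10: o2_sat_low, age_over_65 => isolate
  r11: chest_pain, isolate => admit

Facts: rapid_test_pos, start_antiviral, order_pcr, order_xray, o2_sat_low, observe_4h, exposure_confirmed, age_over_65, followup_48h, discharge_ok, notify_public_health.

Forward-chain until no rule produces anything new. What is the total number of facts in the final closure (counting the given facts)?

20

Round 1: r2 [rapid_test_pos, order_pcr, order_xray => cough]; r4 [notify_public_health, order_pcr => hydration_advised]; r5 [observe_4h, followup_48h => high_risk]; r6 [rapid_test_pos => sore_throat]; r7 [rapid_test_pos => cond_1]; r10 [o2_sat_low, age_over_65 => isolate]. New: cough, hydration_advised, high_risk, sore_throat, cond_1, isolate.
Round 2: r8 [cough, high_risk => chest_pain]. New: chest_pain.
Round 3: r3 [chest_pain, cough => rash]; r11 [chest_pain, isolate => admit]. New: rash, admit.
Closure: {admit, age_over_65, chest_pain, cond_1, cough, discharge_ok, exposure_confirmed, followup_48h, high_risk, hydration_advised, isolate, notify_public_health, o2_sat_low, observe_4h, order_pcr, order_xray, rapid_test_pos, rash, sore_throat, start_antiviral} — 20 facts.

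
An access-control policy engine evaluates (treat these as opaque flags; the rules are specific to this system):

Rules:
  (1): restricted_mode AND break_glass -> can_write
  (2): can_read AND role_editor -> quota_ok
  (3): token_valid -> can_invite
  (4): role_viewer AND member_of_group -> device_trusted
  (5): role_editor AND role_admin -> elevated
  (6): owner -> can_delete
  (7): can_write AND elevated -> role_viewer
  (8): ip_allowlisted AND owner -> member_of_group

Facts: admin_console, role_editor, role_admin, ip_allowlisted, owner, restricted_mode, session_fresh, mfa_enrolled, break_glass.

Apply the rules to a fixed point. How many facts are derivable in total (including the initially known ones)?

15

Round 1 fires (1), (5), (6), (8), giving can_write, elevated, can_delete, member_of_group.
Round 2 fires (7), giving role_viewer.
Round 3 fires (4), giving device_trusted.
Closure: {admin_console, break_glass, can_delete, can_write, device_trusted, elevated, ip_allowlisted, member_of_group, mfa_enrolled, owner, restricted_mode, role_admin, role_editor, role_viewer, session_fresh} — 15 facts.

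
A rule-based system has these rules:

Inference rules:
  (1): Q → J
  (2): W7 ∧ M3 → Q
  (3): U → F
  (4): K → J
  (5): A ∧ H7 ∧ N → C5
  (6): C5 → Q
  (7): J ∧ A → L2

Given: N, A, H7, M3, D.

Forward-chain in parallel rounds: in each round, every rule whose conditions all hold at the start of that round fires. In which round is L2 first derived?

Round 1: (5) [A ∧ H7 ∧ N → C5]. New: C5.
Round 2: (6) [C5 → Q]. New: Q.
Round 3: (1) [Q → J]. New: J.
Round 4: (7) [J ∧ A → L2]. New: L2.
L2 first appears in round 4.

4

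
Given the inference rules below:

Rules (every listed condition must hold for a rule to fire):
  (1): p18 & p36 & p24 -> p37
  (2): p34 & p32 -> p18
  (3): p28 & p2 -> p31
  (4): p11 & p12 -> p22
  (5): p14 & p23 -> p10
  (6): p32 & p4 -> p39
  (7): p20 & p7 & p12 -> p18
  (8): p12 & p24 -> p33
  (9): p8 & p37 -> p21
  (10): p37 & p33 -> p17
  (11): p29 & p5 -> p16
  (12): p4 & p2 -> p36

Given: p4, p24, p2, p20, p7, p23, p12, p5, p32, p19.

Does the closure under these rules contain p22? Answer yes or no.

Round 1: (6) [p32 & p4 -> p39]; (7) [p20 & p7 & p12 -> p18]; (8) [p12 & p24 -> p33]; (12) [p4 & p2 -> p36]. New: p39, p18, p33, p36.
Round 2: (1) [p18 & p36 & p24 -> p37]. New: p37.
Round 3: (10) [p37 & p33 -> p17]. New: p17.
Fixed point reached. p22 is concluded only by (4); (4) needs p11 (never derived).

no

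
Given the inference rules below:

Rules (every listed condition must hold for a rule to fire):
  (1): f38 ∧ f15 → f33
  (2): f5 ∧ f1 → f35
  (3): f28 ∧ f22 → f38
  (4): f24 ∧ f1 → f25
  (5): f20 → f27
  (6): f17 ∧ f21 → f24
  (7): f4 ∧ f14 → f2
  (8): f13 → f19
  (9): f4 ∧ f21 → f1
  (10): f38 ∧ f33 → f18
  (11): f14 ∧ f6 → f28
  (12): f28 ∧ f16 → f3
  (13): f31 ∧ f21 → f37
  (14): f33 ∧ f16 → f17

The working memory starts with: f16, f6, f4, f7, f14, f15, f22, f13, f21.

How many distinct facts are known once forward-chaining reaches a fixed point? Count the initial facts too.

Round 1: (7) [f4 ∧ f14 → f2]; (8) [f13 → f19]; (9) [f4 ∧ f21 → f1]; (11) [f14 ∧ f6 → f28]. Adds f2, f19, f1, f28.
Round 2: (3) [f28 ∧ f22 → f38]; (12) [f28 ∧ f16 → f3]. Adds f38, f3.
Round 3: (1) [f38 ∧ f15 → f33]. Adds f33.
Round 4: (10) [f38 ∧ f33 → f18]; (14) [f33 ∧ f16 → f17]. Adds f18, f17.
Round 5: (6) [f17 ∧ f21 → f24]. Adds f24.
Round 6: (4) [f24 ∧ f1 → f25]. Adds f25.
Closure: {f1, f13, f14, f15, f16, f17, f18, f19, f2, f21, f22, f24, f25, f28, f3, f33, f38, f4, f6, f7} — 20 facts.

20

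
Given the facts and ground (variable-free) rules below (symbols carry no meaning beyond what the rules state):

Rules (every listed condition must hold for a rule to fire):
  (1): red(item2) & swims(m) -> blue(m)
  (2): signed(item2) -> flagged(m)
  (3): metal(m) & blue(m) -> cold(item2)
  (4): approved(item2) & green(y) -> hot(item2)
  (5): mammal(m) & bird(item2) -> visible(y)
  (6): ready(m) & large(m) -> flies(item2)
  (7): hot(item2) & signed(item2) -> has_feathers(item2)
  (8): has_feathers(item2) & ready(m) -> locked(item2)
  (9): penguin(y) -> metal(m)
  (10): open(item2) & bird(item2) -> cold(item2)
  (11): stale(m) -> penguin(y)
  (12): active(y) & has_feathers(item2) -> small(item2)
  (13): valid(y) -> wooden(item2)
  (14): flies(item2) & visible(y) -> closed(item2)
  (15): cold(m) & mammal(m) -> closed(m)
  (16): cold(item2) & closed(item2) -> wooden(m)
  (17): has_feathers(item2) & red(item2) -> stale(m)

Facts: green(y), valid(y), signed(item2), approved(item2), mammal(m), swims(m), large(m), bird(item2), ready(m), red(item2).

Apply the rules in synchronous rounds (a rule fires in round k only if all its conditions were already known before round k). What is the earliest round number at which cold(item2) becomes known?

6

Round 1 fires (1), (2), (4), (5), (6), (13), giving blue(m), flagged(m), hot(item2), visible(y), flies(item2), wooden(item2).
Round 2 fires (7), (14), giving has_feathers(item2), closed(item2).
Round 3 fires (8), (17), giving locked(item2), stale(m).
Round 4 fires (11), giving penguin(y).
Round 5 fires (9), giving metal(m).
Round 6 fires (3), giving cold(item2).
cold(item2) first appears in round 6.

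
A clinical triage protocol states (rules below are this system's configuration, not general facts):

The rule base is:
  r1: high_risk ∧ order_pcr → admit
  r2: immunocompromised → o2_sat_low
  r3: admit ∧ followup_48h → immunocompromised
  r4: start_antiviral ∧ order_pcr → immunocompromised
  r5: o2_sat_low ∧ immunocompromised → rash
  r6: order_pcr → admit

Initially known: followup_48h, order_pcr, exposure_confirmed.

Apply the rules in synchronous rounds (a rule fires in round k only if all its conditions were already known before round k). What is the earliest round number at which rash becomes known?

[1] r6 [order_pcr → admit]. ⇒ new: admit.
[2] r3 [admit ∧ followup_48h → immunocompromised]. ⇒ new: immunocompromised.
[3] r2 [immunocompromised → o2_sat_low]. ⇒ new: o2_sat_low.
[4] r5 [o2_sat_low ∧ immunocompromised → rash]. ⇒ new: rash.
rash first appears in round 4.

4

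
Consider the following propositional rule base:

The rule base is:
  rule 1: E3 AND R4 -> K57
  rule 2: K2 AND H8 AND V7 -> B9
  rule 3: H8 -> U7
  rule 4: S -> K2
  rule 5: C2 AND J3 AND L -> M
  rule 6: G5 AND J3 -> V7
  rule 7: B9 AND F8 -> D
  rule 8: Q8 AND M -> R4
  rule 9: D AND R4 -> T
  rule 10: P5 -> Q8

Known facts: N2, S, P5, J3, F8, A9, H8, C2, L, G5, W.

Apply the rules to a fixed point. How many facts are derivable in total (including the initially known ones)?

Round 1: rule 3 [H8 -> U7]; rule 4 [S -> K2]; rule 5 [C2 AND J3 AND L -> M]; rule 6 [G5 AND J3 -> V7]; rule 10 [P5 -> Q8]. Adds U7, K2, M, V7, Q8.
Round 2: rule 2 [K2 AND H8 AND V7 -> B9]; rule 8 [Q8 AND M -> R4]. Adds B9, R4.
Round 3: rule 7 [B9 AND F8 -> D]. Adds D.
Round 4: rule 9 [D AND R4 -> T]. Adds T.
Closure: {A9, B9, C2, D, F8, G5, H8, J3, K2, L, M, N2, P5, Q8, R4, S, T, U7, V7, W} — 20 facts.

20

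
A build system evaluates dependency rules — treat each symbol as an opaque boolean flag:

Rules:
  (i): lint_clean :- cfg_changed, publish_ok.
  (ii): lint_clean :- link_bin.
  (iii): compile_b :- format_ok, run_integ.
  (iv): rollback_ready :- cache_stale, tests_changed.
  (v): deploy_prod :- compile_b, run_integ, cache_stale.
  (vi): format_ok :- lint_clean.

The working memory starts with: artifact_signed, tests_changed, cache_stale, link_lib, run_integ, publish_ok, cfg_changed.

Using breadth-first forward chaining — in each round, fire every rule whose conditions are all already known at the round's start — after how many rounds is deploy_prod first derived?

Round 1 — (i), (iv), derive lint_clean, rollback_ready.
Round 2 — (vi), derive format_ok.
Round 3 — (iii), derive compile_b.
Round 4 — (v), derive deploy_prod.
deploy_prod first appears in round 4.

4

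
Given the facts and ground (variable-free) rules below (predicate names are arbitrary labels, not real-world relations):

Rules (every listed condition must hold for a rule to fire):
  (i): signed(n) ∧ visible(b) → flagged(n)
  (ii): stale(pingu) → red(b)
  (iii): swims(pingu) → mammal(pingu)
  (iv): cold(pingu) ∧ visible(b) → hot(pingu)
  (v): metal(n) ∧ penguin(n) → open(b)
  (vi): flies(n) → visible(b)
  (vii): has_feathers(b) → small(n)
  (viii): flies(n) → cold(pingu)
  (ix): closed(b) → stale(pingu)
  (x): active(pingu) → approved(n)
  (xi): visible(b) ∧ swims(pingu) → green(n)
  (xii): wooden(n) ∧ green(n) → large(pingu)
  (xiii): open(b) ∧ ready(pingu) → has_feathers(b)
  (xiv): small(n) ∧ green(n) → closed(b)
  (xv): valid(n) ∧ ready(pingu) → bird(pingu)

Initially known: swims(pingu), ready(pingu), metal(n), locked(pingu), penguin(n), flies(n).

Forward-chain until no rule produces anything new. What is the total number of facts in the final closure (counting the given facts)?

17

Round 1: (iii) [swims(pingu) → mammal(pingu)]; (v) [metal(n) ∧ penguin(n) → open(b)]; (vi) [flies(n) → visible(b)]; (viii) [flies(n) → cold(pingu)]. New: mammal(pingu), open(b), visible(b), cold(pingu).
Round 2: (iv) [cold(pingu) ∧ visible(b) → hot(pingu)]; (xi) [visible(b) ∧ swims(pingu) → green(n)]; (xiii) [open(b) ∧ ready(pingu) → has_feathers(b)]. New: hot(pingu), green(n), has_feathers(b).
Round 3: (vii) [has_feathers(b) → small(n)]. New: small(n).
Round 4: (xiv) [small(n) ∧ green(n) → closed(b)]. New: closed(b).
Round 5: (ix) [closed(b) → stale(pingu)]. New: stale(pingu).
Round 6: (ii) [stale(pingu) → red(b)]. New: red(b).
Closure: {closed(b), cold(pingu), flies(n), green(n), has_feathers(b), hot(pingu), locked(pingu), mammal(pingu), metal(n), open(b), penguin(n), ready(pingu), red(b), small(n), stale(pingu), swims(pingu), visible(b)} — 17 facts.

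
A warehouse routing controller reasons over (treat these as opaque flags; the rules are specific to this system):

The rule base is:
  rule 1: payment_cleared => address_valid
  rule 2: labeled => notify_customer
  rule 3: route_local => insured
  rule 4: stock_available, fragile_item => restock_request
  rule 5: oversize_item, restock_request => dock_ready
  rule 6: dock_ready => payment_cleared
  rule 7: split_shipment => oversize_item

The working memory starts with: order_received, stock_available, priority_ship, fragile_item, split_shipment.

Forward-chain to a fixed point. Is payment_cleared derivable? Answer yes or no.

yes

Round 1 — rule 4, rule 7, derive restock_request, oversize_item.
Round 2 — rule 5, derive dock_ready.
Round 3 — rule 6, derive payment_cleared.
Round 4 — rule 1, derive address_valid.
payment_cleared appears in round 3, so it is derivable.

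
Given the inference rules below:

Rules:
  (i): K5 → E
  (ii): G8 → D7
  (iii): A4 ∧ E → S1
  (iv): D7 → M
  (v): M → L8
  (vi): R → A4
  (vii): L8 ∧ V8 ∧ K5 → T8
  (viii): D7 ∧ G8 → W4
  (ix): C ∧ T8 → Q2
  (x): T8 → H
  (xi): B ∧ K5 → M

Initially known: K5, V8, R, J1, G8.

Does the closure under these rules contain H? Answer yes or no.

Round 1 fires (i), (ii), (vi), giving E, D7, A4.
Round 2 fires (iii), (iv), (viii), giving S1, M, W4.
Round 3 fires (v), giving L8.
Round 4 fires (vii), giving T8.
Round 5 fires (x), giving H.
H appears in round 5, so it is derivable.

yes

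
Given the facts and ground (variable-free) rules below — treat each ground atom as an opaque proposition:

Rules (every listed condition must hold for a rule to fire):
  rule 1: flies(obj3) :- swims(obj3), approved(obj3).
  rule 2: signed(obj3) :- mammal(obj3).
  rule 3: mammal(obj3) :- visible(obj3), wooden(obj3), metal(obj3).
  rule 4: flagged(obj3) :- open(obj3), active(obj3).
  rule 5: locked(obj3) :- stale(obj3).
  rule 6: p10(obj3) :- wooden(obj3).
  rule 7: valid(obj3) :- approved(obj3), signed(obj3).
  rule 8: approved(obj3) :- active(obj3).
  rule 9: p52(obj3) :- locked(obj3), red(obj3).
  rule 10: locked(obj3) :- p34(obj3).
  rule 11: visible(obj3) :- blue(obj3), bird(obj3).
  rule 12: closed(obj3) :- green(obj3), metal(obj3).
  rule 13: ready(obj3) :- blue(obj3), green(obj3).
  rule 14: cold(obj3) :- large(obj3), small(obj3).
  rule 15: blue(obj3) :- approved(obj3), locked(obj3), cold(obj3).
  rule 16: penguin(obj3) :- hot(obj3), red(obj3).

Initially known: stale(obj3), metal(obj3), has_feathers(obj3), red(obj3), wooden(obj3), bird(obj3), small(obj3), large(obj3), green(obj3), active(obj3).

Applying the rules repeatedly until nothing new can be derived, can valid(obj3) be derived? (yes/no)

yes

[1] rule 5 [locked(obj3) :- stale(obj3).]; rule 6 [p10(obj3) :- wooden(obj3).]; rule 8 [approved(obj3) :- active(obj3).]; rule 12 [closed(obj3) :- green(obj3), metal(obj3).]; rule 14 [cold(obj3) :- large(obj3), small(obj3).]. ⇒ new: locked(obj3), p10(obj3), approved(obj3), closed(obj3), cold(obj3).
[2] rule 9 [p52(obj3) :- locked(obj3), red(obj3).]; rule 15 [blue(obj3) :- approved(obj3), locked(obj3), cold(obj3).]. ⇒ new: p52(obj3), blue(obj3).
[3] rule 11 [visible(obj3) :- blue(obj3), bird(obj3).]; rule 13 [ready(obj3) :- blue(obj3), green(obj3).]. ⇒ new: visible(obj3), ready(obj3).
[4] rule 3 [mammal(obj3) :- visible(obj3), wooden(obj3), metal(obj3).]. ⇒ new: mammal(obj3).
[5] rule 2 [signed(obj3) :- mammal(obj3).]. ⇒ new: signed(obj3).
[6] rule 7 [valid(obj3) :- approved(obj3), signed(obj3).]. ⇒ new: valid(obj3).
valid(obj3) appears in round 6, so it is derivable.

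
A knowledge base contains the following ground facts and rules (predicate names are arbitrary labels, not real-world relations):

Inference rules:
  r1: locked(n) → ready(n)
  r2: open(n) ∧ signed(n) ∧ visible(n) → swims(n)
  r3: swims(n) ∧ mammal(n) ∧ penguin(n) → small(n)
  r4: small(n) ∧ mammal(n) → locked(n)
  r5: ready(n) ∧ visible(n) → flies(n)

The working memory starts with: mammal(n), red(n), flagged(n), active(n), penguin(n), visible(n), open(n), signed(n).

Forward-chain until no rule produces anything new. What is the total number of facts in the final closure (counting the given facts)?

13

[1] r2 [open(n) ∧ signed(n) ∧ visible(n) → swims(n)]. ⇒ new: swims(n).
[2] r3 [swims(n) ∧ mammal(n) ∧ penguin(n) → small(n)]. ⇒ new: small(n).
[3] r4 [small(n) ∧ mammal(n) → locked(n)]. ⇒ new: locked(n).
[4] r1 [locked(n) → ready(n)]. ⇒ new: ready(n).
[5] r5 [ready(n) ∧ visible(n) → flies(n)]. ⇒ new: flies(n).
Closure: {active(n), flagged(n), flies(n), locked(n), mammal(n), open(n), penguin(n), ready(n), red(n), signed(n), small(n), swims(n), visible(n)} — 13 facts.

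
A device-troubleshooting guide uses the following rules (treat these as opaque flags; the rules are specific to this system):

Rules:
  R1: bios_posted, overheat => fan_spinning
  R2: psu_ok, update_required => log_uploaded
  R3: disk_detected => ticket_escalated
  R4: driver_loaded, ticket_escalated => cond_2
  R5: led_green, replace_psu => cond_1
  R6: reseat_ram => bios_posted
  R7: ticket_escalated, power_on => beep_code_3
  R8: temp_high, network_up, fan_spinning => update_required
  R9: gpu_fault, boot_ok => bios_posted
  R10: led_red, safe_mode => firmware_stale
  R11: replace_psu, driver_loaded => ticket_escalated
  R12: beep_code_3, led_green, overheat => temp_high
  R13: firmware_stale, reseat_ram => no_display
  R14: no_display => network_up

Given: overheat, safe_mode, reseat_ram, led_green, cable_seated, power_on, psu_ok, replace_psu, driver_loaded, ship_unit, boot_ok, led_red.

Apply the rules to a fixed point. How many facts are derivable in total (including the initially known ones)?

24

Round 1 — R5, R6, R10, R11, derive cond_1, bios_posted, firmware_stale, ticket_escalated.
Round 2 — R1, R4, R7, R13, derive fan_spinning, cond_2, beep_code_3, no_display.
Round 3 — R12, R14, derive temp_high, network_up.
Round 4 — R8, derive update_required.
Round 5 — R2, derive log_uploaded.
Closure: {beep_code_3, bios_posted, boot_ok, cable_seated, cond_1, cond_2, driver_loaded, fan_spinning, firmware_stale, led_green, led_red, log_uploaded, network_up, no_display, overheat, power_on, psu_ok, replace_psu, reseat_ram, safe_mode, ship_unit, temp_high, ticket_escalated, update_required} — 24 facts.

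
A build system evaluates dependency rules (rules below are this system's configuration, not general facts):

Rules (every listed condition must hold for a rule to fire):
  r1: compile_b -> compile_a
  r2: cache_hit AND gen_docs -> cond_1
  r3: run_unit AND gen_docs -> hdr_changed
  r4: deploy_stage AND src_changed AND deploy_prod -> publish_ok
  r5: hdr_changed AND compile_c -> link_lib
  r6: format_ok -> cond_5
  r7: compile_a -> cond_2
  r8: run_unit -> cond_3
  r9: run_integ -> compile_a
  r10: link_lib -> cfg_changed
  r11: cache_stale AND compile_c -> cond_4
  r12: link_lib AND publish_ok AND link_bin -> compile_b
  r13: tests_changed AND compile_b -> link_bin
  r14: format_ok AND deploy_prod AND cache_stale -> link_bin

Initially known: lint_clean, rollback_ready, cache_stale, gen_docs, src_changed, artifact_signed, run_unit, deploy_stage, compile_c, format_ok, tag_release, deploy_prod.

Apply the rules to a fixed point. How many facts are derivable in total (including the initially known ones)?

[1] r3 [run_unit AND gen_docs -> hdr_changed]; r4 [deploy_stage AND src_changed AND deploy_prod -> publish_ok]; r6 [format_ok -> cond_5]; r8 [run_unit -> cond_3]; r11 [cache_stale AND compile_c -> cond_4]; r14 [format_ok AND deploy_prod AND cache_stale -> link_bin]. ⇒ new: hdr_changed, publish_ok, cond_5, cond_3, cond_4, link_bin.
[2] r5 [hdr_changed AND compile_c -> link_lib]. ⇒ new: link_lib.
[3] r10 [link_lib -> cfg_changed]; r12 [link_lib AND publish_ok AND link_bin -> compile_b]. ⇒ new: cfg_changed, compile_b.
[4] r1 [compile_b -> compile_a]. ⇒ new: compile_a.
[5] r7 [compile_a -> cond_2]. ⇒ new: cond_2.
Closure: {artifact_signed, cache_stale, cfg_changed, compile_a, compile_b, compile_c, cond_2, cond_3, cond_4, cond_5, deploy_prod, deploy_stage, format_ok, gen_docs, hdr_changed, link_bin, link_lib, lint_clean, publish_ok, rollback_ready, run_unit, src_changed, tag_release} — 23 facts.

23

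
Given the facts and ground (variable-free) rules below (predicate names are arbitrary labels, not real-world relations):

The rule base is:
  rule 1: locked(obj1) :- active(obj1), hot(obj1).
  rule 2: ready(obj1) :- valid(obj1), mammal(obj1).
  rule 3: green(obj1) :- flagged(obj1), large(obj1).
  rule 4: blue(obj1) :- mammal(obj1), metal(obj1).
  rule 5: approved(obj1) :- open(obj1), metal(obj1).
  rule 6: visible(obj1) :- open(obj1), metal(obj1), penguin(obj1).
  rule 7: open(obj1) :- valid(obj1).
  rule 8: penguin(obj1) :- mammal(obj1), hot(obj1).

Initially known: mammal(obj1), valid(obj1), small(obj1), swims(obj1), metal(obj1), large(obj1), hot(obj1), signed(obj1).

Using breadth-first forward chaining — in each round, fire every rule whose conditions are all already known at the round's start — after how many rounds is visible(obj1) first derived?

2

Round 1 — rule 2, rule 4, rule 7, rule 8, derive ready(obj1), blue(obj1), open(obj1), penguin(obj1).
Round 2 — rule 5, rule 6, derive approved(obj1), visible(obj1).
visible(obj1) first appears in round 2.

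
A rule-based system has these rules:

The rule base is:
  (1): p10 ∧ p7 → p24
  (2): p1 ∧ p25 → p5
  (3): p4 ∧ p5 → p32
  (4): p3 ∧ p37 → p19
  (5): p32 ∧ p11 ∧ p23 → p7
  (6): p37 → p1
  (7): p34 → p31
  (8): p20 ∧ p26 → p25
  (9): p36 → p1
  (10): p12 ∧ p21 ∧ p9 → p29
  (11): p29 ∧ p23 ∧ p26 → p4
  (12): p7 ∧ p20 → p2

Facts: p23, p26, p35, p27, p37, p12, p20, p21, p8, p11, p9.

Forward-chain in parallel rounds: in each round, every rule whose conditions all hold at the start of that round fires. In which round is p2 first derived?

5

Round 1: (6) [p37 → p1]; (8) [p20 ∧ p26 → p25]; (10) [p12 ∧ p21 ∧ p9 → p29]. Adds p1, p25, p29.
Round 2: (2) [p1 ∧ p25 → p5]; (11) [p29 ∧ p23 ∧ p26 → p4]. Adds p5, p4.
Round 3: (3) [p4 ∧ p5 → p32]. Adds p32.
Round 4: (5) [p32 ∧ p11 ∧ p23 → p7]. Adds p7.
Round 5: (12) [p7 ∧ p20 → p2]. Adds p2.
p2 first appears in round 5.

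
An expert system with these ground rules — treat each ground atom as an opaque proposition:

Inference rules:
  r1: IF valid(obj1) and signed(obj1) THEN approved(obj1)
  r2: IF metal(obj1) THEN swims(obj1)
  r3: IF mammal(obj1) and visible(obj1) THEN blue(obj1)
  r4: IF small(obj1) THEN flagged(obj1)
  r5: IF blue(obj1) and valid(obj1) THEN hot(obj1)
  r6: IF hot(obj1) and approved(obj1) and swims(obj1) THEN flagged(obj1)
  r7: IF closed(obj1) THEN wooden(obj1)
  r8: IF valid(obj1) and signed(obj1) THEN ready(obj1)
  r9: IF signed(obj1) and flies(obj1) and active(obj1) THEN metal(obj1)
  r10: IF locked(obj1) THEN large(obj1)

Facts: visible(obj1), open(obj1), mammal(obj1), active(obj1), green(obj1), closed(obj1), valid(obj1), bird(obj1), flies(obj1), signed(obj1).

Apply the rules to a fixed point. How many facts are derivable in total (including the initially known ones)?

18

[1] r1 [IF valid(obj1) and signed(obj1) THEN approved(obj1)]; r3 [IF mammal(obj1) and visible(obj1) THEN blue(obj1)]; r7 [IF closed(obj1) THEN wooden(obj1)]; r8 [IF valid(obj1) and signed(obj1) THEN ready(obj1)]; r9 [IF signed(obj1) and flies(obj1) and active(obj1) THEN metal(obj1)]. ⇒ new: approved(obj1), blue(obj1), wooden(obj1), ready(obj1), metal(obj1).
[2] r2 [IF metal(obj1) THEN swims(obj1)]; r5 [IF blue(obj1) and valid(obj1) THEN hot(obj1)]. ⇒ new: swims(obj1), hot(obj1).
[3] r6 [IF hot(obj1) and approved(obj1) and swims(obj1) THEN flagged(obj1)]. ⇒ new: flagged(obj1).
Closure: {active(obj1), approved(obj1), bird(obj1), blue(obj1), closed(obj1), flagged(obj1), flies(obj1), green(obj1), hot(obj1), mammal(obj1), metal(obj1), open(obj1), ready(obj1), signed(obj1), swims(obj1), valid(obj1), visible(obj1), wooden(obj1)} — 18 facts.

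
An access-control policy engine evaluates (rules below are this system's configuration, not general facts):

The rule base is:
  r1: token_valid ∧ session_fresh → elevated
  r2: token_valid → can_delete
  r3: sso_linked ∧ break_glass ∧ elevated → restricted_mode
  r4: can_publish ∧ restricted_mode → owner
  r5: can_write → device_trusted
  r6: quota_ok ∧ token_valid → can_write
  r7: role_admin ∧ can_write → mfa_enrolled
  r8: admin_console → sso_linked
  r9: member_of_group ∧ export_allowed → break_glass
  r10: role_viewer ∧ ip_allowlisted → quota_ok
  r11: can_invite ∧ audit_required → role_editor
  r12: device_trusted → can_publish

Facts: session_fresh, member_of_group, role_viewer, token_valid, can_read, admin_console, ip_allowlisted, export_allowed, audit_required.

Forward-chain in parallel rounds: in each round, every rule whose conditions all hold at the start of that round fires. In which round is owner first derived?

5

Round 1: r1 [token_valid ∧ session_fresh → elevated]; r2 [token_valid → can_delete]; r8 [admin_console → sso_linked]; r9 [member_of_group ∧ export_allowed → break_glass]; r10 [role_viewer ∧ ip_allowlisted → quota_ok]. New: elevated, can_delete, sso_linked, break_glass, quota_ok.
Round 2: r3 [sso_linked ∧ break_glass ∧ elevated → restricted_mode]; r6 [quota_ok ∧ token_valid → can_write]. New: restricted_mode, can_write.
Round 3: r5 [can_write → device_trusted]. New: device_trusted.
Round 4: r12 [device_trusted → can_publish]. New: can_publish.
Round 5: r4 [can_publish ∧ restricted_mode → owner]. New: owner.
owner first appears in round 5.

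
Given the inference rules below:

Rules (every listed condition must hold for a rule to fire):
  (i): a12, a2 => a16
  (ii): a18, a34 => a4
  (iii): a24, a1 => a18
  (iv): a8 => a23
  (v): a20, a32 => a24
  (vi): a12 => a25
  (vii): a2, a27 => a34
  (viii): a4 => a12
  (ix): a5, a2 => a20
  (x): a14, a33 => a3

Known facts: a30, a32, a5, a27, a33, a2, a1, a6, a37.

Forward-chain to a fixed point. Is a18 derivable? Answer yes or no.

Round 1 — (vii), (ix), derive a34, a20.
Round 2 — (v), derive a24.
Round 3 — (iii), derive a18.
Round 4 — (ii), derive a4.
Round 5 — (viii), derive a12.
Round 6 — (i), (vi), derive a16, a25.
a18 appears in round 3, so it is derivable.

yes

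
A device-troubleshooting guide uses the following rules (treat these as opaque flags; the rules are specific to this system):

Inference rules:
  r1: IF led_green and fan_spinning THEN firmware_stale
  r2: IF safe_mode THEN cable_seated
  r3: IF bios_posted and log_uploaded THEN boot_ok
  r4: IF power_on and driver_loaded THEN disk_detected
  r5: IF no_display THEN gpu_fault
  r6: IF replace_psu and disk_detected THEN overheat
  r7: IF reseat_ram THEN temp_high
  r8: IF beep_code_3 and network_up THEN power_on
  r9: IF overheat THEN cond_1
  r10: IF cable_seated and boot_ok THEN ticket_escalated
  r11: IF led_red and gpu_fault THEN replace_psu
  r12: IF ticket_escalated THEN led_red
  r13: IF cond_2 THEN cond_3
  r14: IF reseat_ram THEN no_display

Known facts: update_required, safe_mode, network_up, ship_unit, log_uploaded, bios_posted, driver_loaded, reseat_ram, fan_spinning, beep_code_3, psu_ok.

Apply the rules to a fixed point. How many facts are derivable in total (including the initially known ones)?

23

Round 1: r2 [IF safe_mode THEN cable_seated]; r3 [IF bios_posted and log_uploaded THEN boot_ok]; r7 [IF reseat_ram THEN temp_high]; r8 [IF beep_code_3 and network_up THEN power_on]; r14 [IF reseat_ram THEN no_display]. New: cable_seated, boot_ok, temp_high, power_on, no_display.
Round 2: r4 [IF power_on and driver_loaded THEN disk_detected]; r5 [IF no_display THEN gpu_fault]; r10 [IF cable_seated and boot_ok THEN ticket_escalated]. New: disk_detected, gpu_fault, ticket_escalated.
Round 3: r12 [IF ticket_escalated THEN led_red]. New: led_red.
Round 4: r11 [IF led_red and gpu_fault THEN replace_psu]. New: replace_psu.
Round 5: r6 [IF replace_psu and disk_detected THEN overheat]. New: overheat.
Round 6: r9 [IF overheat THEN cond_1]. New: cond_1.
Closure: {beep_code_3, bios_posted, boot_ok, cable_seated, cond_1, disk_detected, driver_loaded, fan_spinning, gpu_fault, led_red, log_uploaded, network_up, no_display, overheat, power_on, psu_ok, replace_psu, reseat_ram, safe_mode, ship_unit, temp_high, ticket_escalated, update_required} — 23 facts.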